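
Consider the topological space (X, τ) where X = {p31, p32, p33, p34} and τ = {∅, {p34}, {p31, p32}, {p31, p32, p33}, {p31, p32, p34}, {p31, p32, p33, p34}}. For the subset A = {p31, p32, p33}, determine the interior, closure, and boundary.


int(A) = {p31, p32, p33}, cl(A) = {p31, p32, p33}, ∂A = ∅.

Closed sets in (X, τ) are complements of opens:
  closed(X, τ) = {∅, {p33}, {p34}, {p33, p34}, {p31, p32, p33}, {p31, p32, p33, p34}}.
int(A) = ⋃ {U ∈ τ : U ⊆ A}. Opens contained in A: ∅, {p31, p32}, {p31, p32, p33}.
Taking the union of these: int(A) = {p31, p32, p33}.
cl(A) = ⋂ {C closed : A ⊆ C}. Closed sets containing A: {p31, p32, p33}, {p31, p32, p33, p34}.
Intersecting these: cl(A) = {p31, p32, p33}.
∂A = cl(A) ∖ int(A) = {p31, p32, p33} ∖ {p31, p32, p33} = ∅.


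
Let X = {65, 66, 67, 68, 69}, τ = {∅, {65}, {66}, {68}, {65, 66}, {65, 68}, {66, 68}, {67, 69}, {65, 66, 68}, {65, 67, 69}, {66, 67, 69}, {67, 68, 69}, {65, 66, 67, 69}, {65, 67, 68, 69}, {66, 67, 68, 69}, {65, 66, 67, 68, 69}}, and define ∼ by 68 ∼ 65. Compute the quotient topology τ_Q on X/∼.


X/∼ = {[65=68], [66], [67], [69]}; |τ_Q| = 8.

Equivalence classes: [65=68], [66], [67], [69].
Quotient map π: X → X/∼ sends 65 ↦ [65=68], 66 ↦ [66], 67 ↦ [67], 68 ↦ [65=68], 69 ↦ [69].
For each subset V ⊆ X/∼, compute π^{-1}(V) ⊆ X and check whether π^{-1}(V) ∈ τ. V is open in τ_Q iff π^{-1}(V) ∈ τ.
  V = {}: π^{-1}(V) = ∅ ∈ τ ✓.
  V = {[65=68]}: π^{-1}(V) = {65, 68} ∈ τ ✓.
  V = {[66]}: π^{-1}(V) = {66} ∈ τ ✓.
  V = {[65=68], [66]}: π^{-1}(V) = {65, 66, 68} ∈ τ ✓.
  V = {[67]}: π^{-1}(V) = {67} ∉ τ ✗.
  V = {[65=68], [67]}: π^{-1}(V) = {65, 67, 68} ∉ τ ✗.
  V = {[66], [67]}: π^{-1}(V) = {66, 67} ∉ τ ✗.
  V = {[65=68], [66], [67]}: π^{-1}(V) = {65, 66, 67, 68} ∉ τ ✗.
  V = {[69]}: π^{-1}(V) = {69} ∉ τ ✗.
  V = {[65=68], [69]}: π^{-1}(V) = {65, 68, 69} ∉ τ ✗.
  V = {[66], [69]}: π^{-1}(V) = {66, 69} ∉ τ ✗.
  V = {[65=68], [66], [69]}: π^{-1}(V) = {65, 66, 68, 69} ∉ τ ✗.
  V = {[67], [69]}: π^{-1}(V) = {67, 69} ∈ τ ✓.
  V = {[65=68], [67], [69]}: π^{-1}(V) = {65, 67, 68, 69} ∈ τ ✓.
  V = {[66], [67], [69]}: π^{-1}(V) = {66, 67, 69} ∈ τ ✓.
  V = {[65=68], [66], [67], [69]}: π^{-1}(V) = {65, 66, 67, 68, 69} ∈ τ ✓.
Open sets in the quotient: τ_Q = {{}, {[65=68]}, {[66]}, {[65=68], [66]}, {[67], [69]}, {[65=68], [67], [69]}, {[66], [67], [69]}, {[65=68], [66], [67], [69]}} (8 elements).


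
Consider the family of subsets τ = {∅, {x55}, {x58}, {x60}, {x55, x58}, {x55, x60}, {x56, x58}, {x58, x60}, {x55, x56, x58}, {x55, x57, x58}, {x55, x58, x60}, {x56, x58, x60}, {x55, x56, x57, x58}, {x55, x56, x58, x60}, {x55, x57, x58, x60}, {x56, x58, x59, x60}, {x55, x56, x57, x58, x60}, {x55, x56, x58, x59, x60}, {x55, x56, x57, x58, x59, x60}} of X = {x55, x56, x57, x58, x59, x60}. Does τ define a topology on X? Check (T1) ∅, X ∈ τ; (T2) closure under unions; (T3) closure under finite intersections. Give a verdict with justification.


τ IS a topology on X.

Axiom (T1): ∅ ∈ τ? Yes; X ∈ τ? Yes.
Axiom (T2/T3): check pairwise unions and intersections of members of τ.
All pairwise intersections and unions checked — each lies in τ. Therefore τ satisfies (T1), (T2), (T3): it IS a topology on X.


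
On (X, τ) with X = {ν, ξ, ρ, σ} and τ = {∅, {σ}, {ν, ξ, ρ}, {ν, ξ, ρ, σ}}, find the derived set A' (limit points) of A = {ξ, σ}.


A' = {ν, ρ}

For each x ∈ X, list the open sets U ∈ τ with x ∈ U, then check whether U ∩ (A ∖ {x}) ≠ ∅ for every such U.
  x = ν: opens ∋ x are {ν, ξ, ρ}, {ν, ξ, ρ, σ}; each meets A ∖ {ν}, so x IS a limit point.
  x = ξ: open {ν, ξ, ρ} ∋ x has {ν, ξ, ρ} ∩ (A ∖ {ξ}) = ∅, so x is NOT a limit point.
  x = ρ: opens ∋ x are {ν, ξ, ρ}, {ν, ξ, ρ, σ}; each meets A ∖ {ρ}, so x IS a limit point.
  x = σ: open {σ} ∋ x has {σ} ∩ (A ∖ {σ}) = ∅, so x is NOT a limit point.
Collecting: A' = {ν, ρ}.


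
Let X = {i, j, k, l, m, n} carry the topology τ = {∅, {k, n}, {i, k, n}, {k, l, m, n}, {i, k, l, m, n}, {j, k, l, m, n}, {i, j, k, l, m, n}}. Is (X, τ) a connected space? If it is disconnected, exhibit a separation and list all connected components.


(X, τ) is connected.

Find clopen sets (U ∈ τ with X ∖ U ∈ τ):
  U = ∅, X ∖ U = {i, j, k, l, m, n} — both open, so U is clopen.
  U = {i, j, k, l, m, n}, X ∖ U = ∅ — both open, so U is clopen.
Only trivial clopens (∅ and X) exist, so (X, τ) is connected.
Compute connected components by grouping points that agree on all clopens:
  component: {i, j, k, l, m, n}


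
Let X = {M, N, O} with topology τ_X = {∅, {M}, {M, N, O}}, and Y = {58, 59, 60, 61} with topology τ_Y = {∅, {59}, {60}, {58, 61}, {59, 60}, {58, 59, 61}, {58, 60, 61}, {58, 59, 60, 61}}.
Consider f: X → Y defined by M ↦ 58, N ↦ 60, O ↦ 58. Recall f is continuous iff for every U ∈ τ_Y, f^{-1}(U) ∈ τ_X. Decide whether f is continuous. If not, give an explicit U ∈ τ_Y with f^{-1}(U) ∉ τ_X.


f is NOT continuous.

Compute f^{-1}(U) for each U ∈ τ_Y:
  U = ∅: f^{-1}(U) = ∅ ∈ τ_X ✓.
  U = {59}: f^{-1}(U) = ∅ ∈ τ_X ✓.
  U = {60}: f^{-1}(U) = {N} ∉ τ_X ✗.
  U = {58, 61}: f^{-1}(U) = {M, O} ∉ τ_X ✗.
  U = {59, 60}: f^{-1}(U) = {N} ∉ τ_X ✗.
  U = {58, 59, 61}: f^{-1}(U) = {M, O} ∉ τ_X ✗.
  U = {58, 60, 61}: f^{-1}(U) = {M, N, O} ∈ τ_X ✓.
  U = {58, 59, 60, 61}: f^{-1}(U) = {M, N, O} ∈ τ_X ✓.
Found U = {60} with f^{-1}(U) = {N} not in τ_X. Therefore f is NOT continuous.


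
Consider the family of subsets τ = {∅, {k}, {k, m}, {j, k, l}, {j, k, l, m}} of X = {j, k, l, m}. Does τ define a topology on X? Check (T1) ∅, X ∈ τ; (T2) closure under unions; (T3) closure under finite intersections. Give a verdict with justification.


τ IS a topology on X.

Axiom (T1): ∅ ∈ τ? Yes; X ∈ τ? Yes.
Axiom (T2/T3): check pairwise unions and intersections of members of τ.
All pairwise intersections and unions checked — each lies in τ. Therefore τ satisfies (T1), (T2), (T3): it IS a topology on X.


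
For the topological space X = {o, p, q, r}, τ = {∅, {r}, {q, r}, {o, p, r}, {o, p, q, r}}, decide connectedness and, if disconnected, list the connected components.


(X, τ) is connected.

Find clopen sets (U ∈ τ with X ∖ U ∈ τ):
  U = ∅, X ∖ U = {o, p, q, r} — both open, so U is clopen.
  U = {o, p, q, r}, X ∖ U = ∅ — both open, so U is clopen.
Only trivial clopens (∅ and X) exist, so (X, τ) is connected.
Compute connected components by grouping points that agree on all clopens:
  component: {o, p, q, r}


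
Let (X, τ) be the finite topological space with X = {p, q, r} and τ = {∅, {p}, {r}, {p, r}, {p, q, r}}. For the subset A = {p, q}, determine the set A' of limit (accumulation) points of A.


A' = {q}

For each x ∈ X, list the open sets U ∈ τ with x ∈ U, then check whether U ∩ (A ∖ {x}) ≠ ∅ for every such U.
  x = p: open {p} ∋ x has {p} ∩ (A ∖ {p}) = ∅, so x is NOT a limit point.
  x = q: opens ∋ x are {p, q, r}; each meets A ∖ {q}, so x IS a limit point.
  x = r: open {r} ∋ x has {r} ∩ (A ∖ {r}) = ∅, so x is NOT a limit point.
Collecting: A' = {q}.


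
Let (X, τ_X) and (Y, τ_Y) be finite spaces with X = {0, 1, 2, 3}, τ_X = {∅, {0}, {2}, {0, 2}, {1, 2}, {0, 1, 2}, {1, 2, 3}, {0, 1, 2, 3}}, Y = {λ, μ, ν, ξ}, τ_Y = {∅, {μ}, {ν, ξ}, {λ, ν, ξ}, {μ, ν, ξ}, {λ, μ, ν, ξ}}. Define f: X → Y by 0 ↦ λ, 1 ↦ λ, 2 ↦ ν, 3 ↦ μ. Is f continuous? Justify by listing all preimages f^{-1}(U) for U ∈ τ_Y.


f is NOT continuous.

Compute f^{-1}(U) for each U ∈ τ_Y:
  U = ∅: f^{-1}(U) = ∅ ∈ τ_X ✓.
  U = {μ}: f^{-1}(U) = {3} ∉ τ_X ✗.
  U = {ν, ξ}: f^{-1}(U) = {2} ∈ τ_X ✓.
  U = {λ, ν, ξ}: f^{-1}(U) = {0, 1, 2} ∈ τ_X ✓.
  U = {μ, ν, ξ}: f^{-1}(U) = {2, 3} ∉ τ_X ✗.
  U = {λ, μ, ν, ξ}: f^{-1}(U) = {0, 1, 2, 3} ∈ τ_X ✓.
Found U = {μ} with f^{-1}(U) = {3} not in τ_X. Therefore f is NOT continuous.


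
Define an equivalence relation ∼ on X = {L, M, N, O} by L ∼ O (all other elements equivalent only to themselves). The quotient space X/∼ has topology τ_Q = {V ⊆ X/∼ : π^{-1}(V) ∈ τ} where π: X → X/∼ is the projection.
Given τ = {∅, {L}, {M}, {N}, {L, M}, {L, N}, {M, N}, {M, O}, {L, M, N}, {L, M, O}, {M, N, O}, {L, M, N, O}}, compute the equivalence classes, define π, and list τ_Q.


X/∼ = {[L=O], [M], [N]}; |τ_Q| = 6.

Equivalence classes: [L=O], [M], [N].
Quotient map π: X → X/∼ sends L ↦ [L=O], M ↦ [M], N ↦ [N], O ↦ [L=O].
For each subset V ⊆ X/∼, compute π^{-1}(V) ⊆ X and check whether π^{-1}(V) ∈ τ. V is open in τ_Q iff π^{-1}(V) ∈ τ.
  V = {}: π^{-1}(V) = ∅ ∈ τ ✓.
  V = {[L=O]}: π^{-1}(V) = {L, O} ∉ τ ✗.
  V = {[M]}: π^{-1}(V) = {M} ∈ τ ✓.
  V = {[L=O], [M]}: π^{-1}(V) = {L, M, O} ∈ τ ✓.
  V = {[N]}: π^{-1}(V) = {N} ∈ τ ✓.
  V = {[L=O], [N]}: π^{-1}(V) = {L, N, O} ∉ τ ✗.
  V = {[M], [N]}: π^{-1}(V) = {M, N} ∈ τ ✓.
  V = {[L=O], [M], [N]}: π^{-1}(V) = {L, M, N, O} ∈ τ ✓.
Open sets in the quotient: τ_Q = {{}, {[M]}, {[L=O], [M]}, {[N]}, {[M], [N]}, {[L=O], [M], [N]}} (6 elements).


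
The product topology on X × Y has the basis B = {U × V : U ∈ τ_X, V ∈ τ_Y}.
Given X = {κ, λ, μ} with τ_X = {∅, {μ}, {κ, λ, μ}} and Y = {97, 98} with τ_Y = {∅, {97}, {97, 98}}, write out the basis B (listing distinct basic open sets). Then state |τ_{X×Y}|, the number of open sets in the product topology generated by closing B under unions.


Basis B = {∅ × ∅, {μ} × {97}, {μ} × {97, 98}, {κ, λ, μ} × {97}, {κ, λ, μ} × {97, 98}}; |τ_{X×Y}| = 6.

Enumerate products U × V with U ∈ τ_X, V ∈ τ_Y (deduplicated):
  ∅ × ∅ = {} (∅)
  {μ} × {97} = {(μ,97)}
  {μ} × {97, 98} = {(μ,97), (μ,98)}
  {κ, λ, μ} × {97} = {(κ,97), (λ,97), (μ,97)}
  {κ, λ, μ} × {97, 98} = {(κ,97), (κ,98), (λ,97), (λ,98), (μ,97), (μ,98)}
These 5 distinct sets form the basis B.
Close under arbitrary unions to get τ_{X×Y}; counting gives |τ_{X×Y}| = 6.


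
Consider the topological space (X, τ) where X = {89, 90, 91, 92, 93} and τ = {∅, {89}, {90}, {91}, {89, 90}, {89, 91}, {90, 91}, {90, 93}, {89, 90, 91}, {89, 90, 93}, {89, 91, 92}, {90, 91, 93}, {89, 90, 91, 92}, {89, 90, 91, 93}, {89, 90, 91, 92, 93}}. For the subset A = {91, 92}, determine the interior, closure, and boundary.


int(A) = {91}, cl(A) = {91, 92}, ∂A = {92}.

Closed sets in (X, τ) are complements of opens:
  closed(X, τ) = {∅, {92}, {93}, {89, 92}, {90, 93}, {91, 92}, {92, 93}, {89, 91, 92}, {89, 92, 93}, {90, 92, 93}, {91, 92, 93}, {89, 90, 92, 93}, {89, 91, 92, 93}, {90, 91, 92, 93}, {89, 90, 91, 92, 93}}.
int(A) = ⋃ {U ∈ τ : U ⊆ A}. Opens contained in A: ∅, {91}.
Taking the union of these: int(A) = {91}.
cl(A) = ⋂ {C closed : A ⊆ C}. Closed sets containing A: {91, 92}, {89, 91, 92}, {91, 92, 93}, {89, 91, 92, 93}, {90, 91, 92, 93}, {89, 90, 91, 92, 93}.
Intersecting these: cl(A) = {91, 92}.
∂A = cl(A) ∖ int(A) = {91, 92} ∖ {91} = {92}.


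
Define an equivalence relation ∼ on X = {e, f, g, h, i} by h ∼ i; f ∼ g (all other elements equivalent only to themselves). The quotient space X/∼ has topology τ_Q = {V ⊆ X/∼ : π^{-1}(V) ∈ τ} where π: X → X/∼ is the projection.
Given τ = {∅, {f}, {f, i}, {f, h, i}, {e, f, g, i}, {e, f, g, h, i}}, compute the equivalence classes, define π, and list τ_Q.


X/∼ = {[e], [f=g], [h=i]}; |τ_Q| = 2.

Equivalence classes: [e], [f=g], [h=i].
Quotient map π: X → X/∼ sends e ↦ [e], f ↦ [f=g], g ↦ [f=g], h ↦ [h=i], i ↦ [h=i].
For each subset V ⊆ X/∼, compute π^{-1}(V) ⊆ X and check whether π^{-1}(V) ∈ τ. V is open in τ_Q iff π^{-1}(V) ∈ τ.
  V = {}: π^{-1}(V) = ∅ ∈ τ ✓.
  V = {[e]}: π^{-1}(V) = {e} ∉ τ ✗.
  V = {[f=g]}: π^{-1}(V) = {f, g} ∉ τ ✗.
  V = {[e], [f=g]}: π^{-1}(V) = {e, f, g} ∉ τ ✗.
  V = {[h=i]}: π^{-1}(V) = {h, i} ∉ τ ✗.
  V = {[e], [h=i]}: π^{-1}(V) = {e, h, i} ∉ τ ✗.
  V = {[f=g], [h=i]}: π^{-1}(V) = {f, g, h, i} ∉ τ ✗.
  V = {[e], [f=g], [h=i]}: π^{-1}(V) = {e, f, g, h, i} ∈ τ ✓.
Open sets in the quotient: τ_Q = {{}, {[e], [f=g], [h=i]}} (2 elements).


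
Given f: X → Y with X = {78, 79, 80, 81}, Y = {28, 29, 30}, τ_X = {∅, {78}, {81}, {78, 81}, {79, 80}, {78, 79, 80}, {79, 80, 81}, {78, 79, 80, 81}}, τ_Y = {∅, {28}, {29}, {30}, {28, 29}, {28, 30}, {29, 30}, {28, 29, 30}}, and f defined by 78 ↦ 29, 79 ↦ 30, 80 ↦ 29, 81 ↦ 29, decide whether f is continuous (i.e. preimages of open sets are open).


f is NOT continuous.

Compute f^{-1}(U) for each U ∈ τ_Y:
  U = ∅: f^{-1}(U) = ∅ ∈ τ_X ✓.
  U = {28}: f^{-1}(U) = ∅ ∈ τ_X ✓.
  U = {29}: f^{-1}(U) = {78, 80, 81} ∉ τ_X ✗.
  U = {30}: f^{-1}(U) = {79} ∉ τ_X ✗.
  U = {28, 29}: f^{-1}(U) = {78, 80, 81} ∉ τ_X ✗.
  U = {28, 30}: f^{-1}(U) = {79} ∉ τ_X ✗.
  U = {29, 30}: f^{-1}(U) = {78, 79, 80, 81} ∈ τ_X ✓.
  U = {28, 29, 30}: f^{-1}(U) = {78, 79, 80, 81} ∈ τ_X ✓.
Found U = {29} with f^{-1}(U) = {78, 80, 81} not in τ_X. Therefore f is NOT continuous.


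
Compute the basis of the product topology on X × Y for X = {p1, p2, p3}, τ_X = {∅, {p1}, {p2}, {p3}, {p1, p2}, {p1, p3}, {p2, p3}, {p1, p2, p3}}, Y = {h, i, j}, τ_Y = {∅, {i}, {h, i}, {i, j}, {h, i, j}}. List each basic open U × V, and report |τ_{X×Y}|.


Basis B = {∅ × ∅, {p1} × {i}, {p2} × {i}, {p3} × {i}, {p1} × {h, i}, {p1} × {i, j}, {p1, p2} × {i}, {p1, p3} × {i}, {p2} × {h, i}, {p2} × {i, j}, {p2, p3} × {i}, {p3} × {h, i}, {p3} × {i, j}, {p1} × {h, i, j}, {p1, p2, p3} × {i}, {p2} × {h, i, j}, {p3} × {h, i, j}, {p1, p2} × {h, i}, {p1, p3} × {h, i}, {p1, p2} × {i, j}, {p1, p3} × {i, j}, {p2, p3} × {h, i}, {p2, p3} × {i, j}, {p1, p2} × {h, i, j}, {p1, p3} × {h, i, j}, {p1, p2, p3} × {h, i}, {p1, p2, p3} × {i, j}, {p2, p3} × {h, i, j}, {p1, p2, p3} × {h, i, j}}; |τ_{X×Y}| = 125.

Enumerate products U × V with U ∈ τ_X, V ∈ τ_Y (deduplicated):
  ∅ × ∅ = {} (∅)
  {p1} × {i} = {(p1,i)}
  {p2} × {i} = {(p2,i)}
  {p3} × {i} = {(p3,i)}
  {p1} × {h, i} = {(p1,h), (p1,i)}
  {p1} × {i, j} = {(p1,i), (p1,j)}
  {p1, p2} × {i} = {(p1,i), (p2,i)}
  {p1, p3} × {i} = {(p1,i), (p3,i)}
  {p2} × {h, i} = {(p2,h), (p2,i)}
  {p2} × {i, j} = {(p2,i), (p2,j)}
  {p2, p3} × {i} = {(p2,i), (p3,i)}
  {p3} × {h, i} = {(p3,h), (p3,i)}
  {p3} × {i, j} = {(p3,i), (p3,j)}
  {p1} × {h, i, j} = {(p1,h), (p1,i), (p1,j)}
  {p1, p2, p3} × {i} = {(p1,i), (p2,i), (p3,i)}
  {p2} × {h, i, j} = {(p2,h), (p2,i), (p2,j)}
  {p3} × {h, i, j} = {(p3,h), (p3,i), (p3,j)}
  {p1, p2} × {h, i} = {(p1,h), (p1,i), (p2,h), (p2,i)}
  {p1, p3} × {h, i} = {(p1,h), (p1,i), (p3,h), (p3,i)}
  {p1, p2} × {i, j} = {(p1,i), (p1,j), (p2,i), (p2,j)}
  {p1, p3} × {i, j} = {(p1,i), (p1,j), (p3,i), (p3,j)}
  {p2, p3} × {h, i} = {(p2,h), (p2,i), (p3,h), (p3,i)}
  {p2, p3} × {i, j} = {(p2,i), (p2,j), (p3,i), (p3,j)}
  {p1, p2} × {h, i, j} = {(p1,h), (p1,i), (p1,j), (p2,h), (p2,i), (p2,j)}
  {p1, p3} × {h, i, j} = {(p1,h), (p1,i), (p1,j), (p3,h), (p3,i), (p3,j)}
  {p1, p2, p3} × {h, i} = {(p1,h), (p1,i), (p2,h), (p2,i), (p3,h), (p3,i)}
  {p1, p2, p3} × {i, j} = {(p1,i), (p1,j), (p2,i), (p2,j), (p3,i), (p3,j)}
  {p2, p3} × {h, i, j} = {(p2,h), (p2,i), (p2,j), (p3,h), (p3,i), (p3,j)}
  {p1, p2, p3} × {h, i, j} = {(p1,h), (p1,i), (p1,j), (p2,h), (p2,i), (p2,j), (p3,h), (p3,i), (p3,j)}
These 29 distinct sets form the basis B.
Close under arbitrary unions to get τ_{X×Y}; counting gives |τ_{X×Y}| = 125.


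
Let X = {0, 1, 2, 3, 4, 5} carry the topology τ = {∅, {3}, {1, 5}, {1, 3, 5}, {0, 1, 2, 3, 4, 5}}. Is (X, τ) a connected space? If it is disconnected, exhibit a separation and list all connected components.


(X, τ) is connected.

Find clopen sets (U ∈ τ with X ∖ U ∈ τ):
  U = ∅, X ∖ U = {0, 1, 2, 3, 4, 5} — both open, so U is clopen.
  U = {0, 1, 2, 3, 4, 5}, X ∖ U = ∅ — both open, so U is clopen.
Only trivial clopens (∅ and X) exist, so (X, τ) is connected.
Compute connected components by grouping points that agree on all clopens:
  component: {0, 1, 2, 3, 4, 5}


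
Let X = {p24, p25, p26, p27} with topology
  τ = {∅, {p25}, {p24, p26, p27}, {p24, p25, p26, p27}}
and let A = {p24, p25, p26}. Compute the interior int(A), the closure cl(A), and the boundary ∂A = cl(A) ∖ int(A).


int(A) = {p25}, cl(A) = {p24, p25, p26, p27}, ∂A = {p24, p26, p27}.

Closed sets in (X, τ) are complements of opens:
  closed(X, τ) = {∅, {p25}, {p24, p26, p27}, {p24, p25, p26, p27}}.
int(A) = ⋃ {U ∈ τ : U ⊆ A}. Opens contained in A: ∅, {p25}.
Taking the union of these: int(A) = {p25}.
cl(A) = ⋂ {C closed : A ⊆ C}. Closed sets containing A: {p24, p25, p26, p27}.
Intersecting these: cl(A) = {p24, p25, p26, p27}.
∂A = cl(A) ∖ int(A) = {p24, p25, p26, p27} ∖ {p25} = {p24, p26, p27}.


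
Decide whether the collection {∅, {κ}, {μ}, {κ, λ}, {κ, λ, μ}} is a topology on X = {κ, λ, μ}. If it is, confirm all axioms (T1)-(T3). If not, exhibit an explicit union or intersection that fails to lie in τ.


τ is NOT a topology on X.

Axiom (T1): ∅ ∈ τ? Yes; X ∈ τ? Yes.
Axiom (T2/T3): check pairwise unions and intersections of members of τ.
Counterexample for (T2): {κ} ∪ {μ} = {κ, μ} ∉ τ. Therefore τ is NOT a topology.


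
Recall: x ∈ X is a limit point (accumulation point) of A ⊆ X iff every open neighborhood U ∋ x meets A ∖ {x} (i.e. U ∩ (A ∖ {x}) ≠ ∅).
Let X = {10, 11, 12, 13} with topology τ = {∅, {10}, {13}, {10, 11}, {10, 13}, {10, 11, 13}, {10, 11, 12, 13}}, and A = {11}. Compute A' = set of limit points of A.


A' = {12}

For each x ∈ X, list the open sets U ∈ τ with x ∈ U, then check whether U ∩ (A ∖ {x}) ≠ ∅ for every such U.
  x = 10: open {10} ∋ x has {10} ∩ (A ∖ {10}) = ∅, so x is NOT a limit point.
  x = 11: open {10, 11} ∋ x has {10, 11} ∩ (A ∖ {11}) = ∅, so x is NOT a limit point.
  x = 12: opens ∋ x are {10, 11, 12, 13}; each meets A ∖ {12}, so x IS a limit point.
  x = 13: open {13} ∋ x has {13} ∩ (A ∖ {13}) = ∅, so x is NOT a limit point.
Collecting: A' = {12}.


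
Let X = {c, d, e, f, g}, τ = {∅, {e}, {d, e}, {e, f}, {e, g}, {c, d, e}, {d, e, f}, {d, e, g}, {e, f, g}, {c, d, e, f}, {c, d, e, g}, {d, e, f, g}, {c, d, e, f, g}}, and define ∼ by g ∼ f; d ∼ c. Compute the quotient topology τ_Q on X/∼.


X/∼ = {[c=d], [e], [f=g]}; |τ_Q| = 5.

Equivalence classes: [c=d], [e], [f=g].
Quotient map π: X → X/∼ sends c ↦ [c=d], d ↦ [c=d], e ↦ [e], f ↦ [f=g], g ↦ [f=g].
For each subset V ⊆ X/∼, compute π^{-1}(V) ⊆ X and check whether π^{-1}(V) ∈ τ. V is open in τ_Q iff π^{-1}(V) ∈ τ.
  V = {}: π^{-1}(V) = ∅ ∈ τ ✓.
  V = {[c=d]}: π^{-1}(V) = {c, d} ∉ τ ✗.
  V = {[e]}: π^{-1}(V) = {e} ∈ τ ✓.
  V = {[c=d], [e]}: π^{-1}(V) = {c, d, e} ∈ τ ✓.
  V = {[f=g]}: π^{-1}(V) = {f, g} ∉ τ ✗.
  V = {[c=d], [f=g]}: π^{-1}(V) = {c, d, f, g} ∉ τ ✗.
  V = {[e], [f=g]}: π^{-1}(V) = {e, f, g} ∈ τ ✓.
  V = {[c=d], [e], [f=g]}: π^{-1}(V) = {c, d, e, f, g} ∈ τ ✓.
Open sets in the quotient: τ_Q = {{}, {[e]}, {[c=d], [e]}, {[e], [f=g]}, {[c=d], [e], [f=g]}} (5 elements).


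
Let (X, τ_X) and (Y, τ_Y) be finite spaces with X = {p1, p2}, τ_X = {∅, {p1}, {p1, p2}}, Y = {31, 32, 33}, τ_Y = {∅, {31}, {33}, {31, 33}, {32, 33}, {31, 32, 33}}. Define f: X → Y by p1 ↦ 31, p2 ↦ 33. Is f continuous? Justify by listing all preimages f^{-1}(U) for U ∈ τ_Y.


f is NOT continuous.

Compute f^{-1}(U) for each U ∈ τ_Y:
  U = ∅: f^{-1}(U) = ∅ ∈ τ_X ✓.
  U = {31}: f^{-1}(U) = {p1} ∈ τ_X ✓.
  U = {33}: f^{-1}(U) = {p2} ∉ τ_X ✗.
  U = {31, 33}: f^{-1}(U) = {p1, p2} ∈ τ_X ✓.
  U = {32, 33}: f^{-1}(U) = {p2} ∉ τ_X ✗.
  U = {31, 32, 33}: f^{-1}(U) = {p1, p2} ∈ τ_X ✓.
Found U = {33} with f^{-1}(U) = {p2} not in τ_X. Therefore f is NOT continuous.


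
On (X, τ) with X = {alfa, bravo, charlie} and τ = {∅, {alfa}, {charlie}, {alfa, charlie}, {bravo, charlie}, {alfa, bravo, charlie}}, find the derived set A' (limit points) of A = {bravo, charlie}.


A' = {bravo}

For each x ∈ X, list the open sets U ∈ τ with x ∈ U, then check whether U ∩ (A ∖ {x}) ≠ ∅ for every such U.
  x = alfa: open {alfa} ∋ x has {alfa} ∩ (A ∖ {alfa}) = ∅, so x is NOT a limit point.
  x = bravo: opens ∋ x are {bravo, charlie}, {alfa, bravo, charlie}; each meets A ∖ {bravo}, so x IS a limit point.
  x = charlie: open {charlie} ∋ x has {charlie} ∩ (A ∖ {charlie}) = ∅, so x is NOT a limit point.
Collecting: A' = {bravo}.


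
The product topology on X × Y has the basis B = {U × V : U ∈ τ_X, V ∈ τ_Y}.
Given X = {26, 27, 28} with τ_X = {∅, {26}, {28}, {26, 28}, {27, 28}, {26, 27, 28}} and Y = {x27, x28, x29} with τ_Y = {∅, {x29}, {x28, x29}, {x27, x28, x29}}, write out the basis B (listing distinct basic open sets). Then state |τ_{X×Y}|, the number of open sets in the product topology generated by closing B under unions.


Basis B = {∅ × ∅, {26} × {x29}, {28} × {x29}, {26} × {x28, x29}, {26, 28} × {x29}, {27, 28} × {x29}, {28} × {x28, x29}, {26} × {x27, x28, x29}, {26, 27, 28} × {x29}, {28} × {x27, x28, x29}, {26, 28} × {x28, x29}, {27, 28} × {x28, x29}, {26, 28} × {x27, x28, x29}, {26, 27, 28} × {x28, x29}, {27, 28} × {x27, x28, x29}, {26, 27, 28} × {x27, x28, x29}}; |τ_{X×Y}| = 40.

Enumerate products U × V with U ∈ τ_X, V ∈ τ_Y (deduplicated):
  ∅ × ∅ = {} (∅)
  {26} × {x29} = {(26,x29)}
  {28} × {x29} = {(28,x29)}
  {26} × {x28, x29} = {(26,x28), (26,x29)}
  {26, 28} × {x29} = {(26,x29), (28,x29)}
  {27, 28} × {x29} = {(27,x29), (28,x29)}
  {28} × {x28, x29} = {(28,x28), (28,x29)}
  {26} × {x27, x28, x29} = {(26,x27), (26,x28), (26,x29)}
  {26, 27, 28} × {x29} = {(26,x29), (27,x29), (28,x29)}
  {28} × {x27, x28, x29} = {(28,x27), (28,x28), (28,x29)}
  {26, 28} × {x28, x29} = {(26,x28), (26,x29), (28,x28), (28,x29)}
  {27, 28} × {x28, x29} = {(27,x28), (27,x29), (28,x28), (28,x29)}
  {26, 28} × {x27, x28, x29} = {(26,x27), (26,x28), (26,x29), (28,x27), (28,x28), (28,x29)}
  {26, 27, 28} × {x28, x29} = {(26,x28), (26,x29), (27,x28), (27,x29), (28,x28), (28,x29)}
  {27, 28} × {x27, x28, x29} = {(27,x27), (27,x28), (27,x29), (28,x27), (28,x28), (28,x29)}
  {26, 27, 28} × {x27, x28, x29} = {(26,x27), (26,x28), (26,x29), (27,x27), (27,x28), (27,x29), (28,x27), (28,x28), (28,x29)}
These 16 distinct sets form the basis B.
Close under arbitrary unions to get τ_{X×Y}; counting gives |τ_{X×Y}| = 40.


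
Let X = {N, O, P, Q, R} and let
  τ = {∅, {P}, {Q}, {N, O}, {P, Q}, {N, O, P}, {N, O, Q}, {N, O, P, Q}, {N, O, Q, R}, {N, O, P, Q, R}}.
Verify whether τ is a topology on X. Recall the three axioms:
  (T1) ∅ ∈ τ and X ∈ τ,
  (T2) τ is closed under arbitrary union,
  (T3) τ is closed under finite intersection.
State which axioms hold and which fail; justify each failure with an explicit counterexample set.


τ IS a topology on X.

Axiom (T1): ∅ ∈ τ? Yes; X ∈ τ? Yes.
Axiom (T2/T3): check pairwise unions and intersections of members of τ.
All pairwise intersections and unions checked — each lies in τ. Therefore τ satisfies (T1), (T2), (T3): it IS a topology on X.


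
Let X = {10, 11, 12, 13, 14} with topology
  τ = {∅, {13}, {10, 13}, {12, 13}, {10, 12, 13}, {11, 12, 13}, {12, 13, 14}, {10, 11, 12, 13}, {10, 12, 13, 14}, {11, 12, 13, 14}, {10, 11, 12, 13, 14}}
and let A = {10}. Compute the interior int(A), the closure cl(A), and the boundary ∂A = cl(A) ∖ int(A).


int(A) = ∅, cl(A) = {10}, ∂A = {10}.

Closed sets in (X, τ) are complements of opens:
  closed(X, τ) = {∅, {10}, {11}, {14}, {10, 11}, {10, 14}, {11, 14}, {10, 11, 14}, {11, 12, 14}, {10, 11, 12, 14}, {10, 11, 12, 13, 14}}.
int(A) = ⋃ {U ∈ τ : U ⊆ A}. Opens contained in A: ∅.
Taking the union of these: int(A) = ∅.
cl(A) = ⋂ {C closed : A ⊆ C}. Closed sets containing A: {10}, {10, 11}, {10, 14}, {10, 11, 14}, {10, 11, 12, 14}, {10, 11, 12, 13, 14}.
Intersecting these: cl(A) = {10}.
∂A = cl(A) ∖ int(A) = {10} ∖ ∅ = {10}.


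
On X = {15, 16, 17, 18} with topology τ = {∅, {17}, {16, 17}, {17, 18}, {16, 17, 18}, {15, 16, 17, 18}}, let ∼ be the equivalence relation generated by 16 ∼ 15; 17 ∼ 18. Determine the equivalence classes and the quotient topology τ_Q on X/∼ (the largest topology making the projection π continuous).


X/∼ = {[15=16], [17=18]}; |τ_Q| = 3.

Equivalence classes: [15=16], [17=18].
Quotient map π: X → X/∼ sends 15 ↦ [15=16], 16 ↦ [15=16], 17 ↦ [17=18], 18 ↦ [17=18].
For each subset V ⊆ X/∼, compute π^{-1}(V) ⊆ X and check whether π^{-1}(V) ∈ τ. V is open in τ_Q iff π^{-1}(V) ∈ τ.
  V = {}: π^{-1}(V) = ∅ ∈ τ ✓.
  V = {[15=16]}: π^{-1}(V) = {15, 16} ∉ τ ✗.
  V = {[17=18]}: π^{-1}(V) = {17, 18} ∈ τ ✓.
  V = {[15=16], [17=18]}: π^{-1}(V) = {15, 16, 17, 18} ∈ τ ✓.
Open sets in the quotient: τ_Q = {{}, {[17=18]}, {[15=16], [17=18]}} (3 elements).


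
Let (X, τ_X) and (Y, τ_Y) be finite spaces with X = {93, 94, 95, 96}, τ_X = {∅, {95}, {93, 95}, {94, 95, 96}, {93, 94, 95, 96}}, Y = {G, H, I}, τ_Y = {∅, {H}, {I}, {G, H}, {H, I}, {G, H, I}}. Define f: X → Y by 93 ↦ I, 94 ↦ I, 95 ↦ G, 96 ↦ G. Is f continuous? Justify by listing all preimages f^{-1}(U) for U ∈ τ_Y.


f is NOT continuous.

Compute f^{-1}(U) for each U ∈ τ_Y:
  U = ∅: f^{-1}(U) = ∅ ∈ τ_X ✓.
  U = {H}: f^{-1}(U) = ∅ ∈ τ_X ✓.
  U = {I}: f^{-1}(U) = {93, 94} ∉ τ_X ✗.
  U = {G, H}: f^{-1}(U) = {95, 96} ∉ τ_X ✗.
  U = {H, I}: f^{-1}(U) = {93, 94} ∉ τ_X ✗.
  U = {G, H, I}: f^{-1}(U) = {93, 94, 95, 96} ∈ τ_X ✓.
Found U = {I} with f^{-1}(U) = {93, 94} not in τ_X. Therefore f is NOT continuous.


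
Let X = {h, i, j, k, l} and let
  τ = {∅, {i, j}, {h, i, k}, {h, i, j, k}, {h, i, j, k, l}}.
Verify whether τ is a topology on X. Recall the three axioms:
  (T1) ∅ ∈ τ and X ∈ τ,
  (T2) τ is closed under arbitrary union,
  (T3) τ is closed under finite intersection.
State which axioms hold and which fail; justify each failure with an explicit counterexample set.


τ is NOT a topology on X.

Axiom (T1): ∅ ∈ τ? Yes; X ∈ τ? Yes.
Axiom (T2/T3): check pairwise unions and intersections of members of τ.
Counterexample for (T3): {i, j} ∩ {h, i, k} = {i} ∉ τ. Therefore τ is NOT a topology.


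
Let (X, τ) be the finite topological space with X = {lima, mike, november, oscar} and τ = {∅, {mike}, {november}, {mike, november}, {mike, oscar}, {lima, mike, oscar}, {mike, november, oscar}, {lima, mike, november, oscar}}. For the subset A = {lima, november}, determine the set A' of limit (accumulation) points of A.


A' = ∅

For each x ∈ X, list the open sets U ∈ τ with x ∈ U, then check whether U ∩ (A ∖ {x}) ≠ ∅ for every such U.
  x = lima: open {lima, mike, oscar} ∋ x has {lima, mike, oscar} ∩ (A ∖ {lima}) = ∅, so x is NOT a limit point.
  x = mike: open {mike} ∋ x has {mike} ∩ (A ∖ {mike}) = ∅, so x is NOT a limit point.
  x = november: open {november} ∋ x has {november} ∩ (A ∖ {november}) = ∅, so x is NOT a limit point.
  x = oscar: open {mike, oscar} ∋ x has {mike, oscar} ∩ (A ∖ {oscar}) = ∅, so x is NOT a limit point.
Collecting: A' = ∅.


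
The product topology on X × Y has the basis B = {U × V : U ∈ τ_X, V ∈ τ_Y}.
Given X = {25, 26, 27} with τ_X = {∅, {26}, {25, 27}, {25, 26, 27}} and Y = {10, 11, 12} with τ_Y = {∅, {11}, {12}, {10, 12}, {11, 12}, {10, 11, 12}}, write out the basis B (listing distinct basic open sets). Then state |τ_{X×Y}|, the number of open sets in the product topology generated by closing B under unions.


Basis B = {∅ × ∅, {26} × {11}, {26} × {12}, {25, 27} × {11}, {25, 27} × {12}, {26} × {10, 12}, {26} × {11, 12}, {25, 26, 27} × {11}, {25, 26, 27} × {12}, {26} × {10, 11, 12}, {25, 27} × {10, 12}, {25, 27} × {11, 12}, {25, 27} × {10, 11, 12}, {25, 26, 27} × {10, 12}, {25, 26, 27} × {11, 12}, {25, 26, 27} × {10, 11, 12}}; |τ_{X×Y}| = 36.

Enumerate products U × V with U ∈ τ_X, V ∈ τ_Y (deduplicated):
  ∅ × ∅ = {} (∅)
  {26} × {11} = {(26,11)}
  {26} × {12} = {(26,12)}
  {25, 27} × {11} = {(25,11), (27,11)}
  {25, 27} × {12} = {(25,12), (27,12)}
  {26} × {10, 12} = {(26,10), (26,12)}
  {26} × {11, 12} = {(26,11), (26,12)}
  {25, 26, 27} × {11} = {(25,11), (26,11), (27,11)}
  {25, 26, 27} × {12} = {(25,12), (26,12), (27,12)}
  {26} × {10, 11, 12} = {(26,10), (26,11), (26,12)}
  {25, 27} × {10, 12} = {(25,10), (25,12), (27,10), (27,12)}
  {25, 27} × {11, 12} = {(25,11), (25,12), (27,11), (27,12)}
  {25, 27} × {10, 11, 12} = {(25,10), (25,11), (25,12), (27,10), (27,11), (27,12)}
  {25, 26, 27} × {10, 12} = {(25,10), (25,12), (26,10), (26,12), (27,10), (27,12)}
  {25, 26, 27} × {11, 12} = {(25,11), (25,12), (26,11), (26,12), (27,11), (27,12)}
  {25, 26, 27} × {10, 11, 12} = {(25,10), (25,11), (25,12), (26,10), (26,11), (26,12), (27,10), (27,11), (27,12)}
These 16 distinct sets form the basis B.
Close under arbitrary unions to get τ_{X×Y}; counting gives |τ_{X×Y}| = 36.


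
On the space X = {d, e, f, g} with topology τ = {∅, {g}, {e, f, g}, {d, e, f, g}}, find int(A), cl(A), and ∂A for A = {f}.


int(A) = ∅, cl(A) = {d, e, f}, ∂A = {d, e, f}.

Closed sets in (X, τ) are complements of opens:
  closed(X, τ) = {∅, {d}, {d, e, f}, {d, e, f, g}}.
int(A) = ⋃ {U ∈ τ : U ⊆ A}. Opens contained in A: ∅.
Taking the union of these: int(A) = ∅.
cl(A) = ⋂ {C closed : A ⊆ C}. Closed sets containing A: {d, e, f}, {d, e, f, g}.
Intersecting these: cl(A) = {d, e, f}.
∂A = cl(A) ∖ int(A) = {d, e, f} ∖ ∅ = {d, e, f}.


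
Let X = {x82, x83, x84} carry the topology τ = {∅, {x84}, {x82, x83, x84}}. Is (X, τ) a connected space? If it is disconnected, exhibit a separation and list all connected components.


(X, τ) is connected.

Find clopen sets (U ∈ τ with X ∖ U ∈ τ):
  U = ∅, X ∖ U = {x82, x83, x84} — both open, so U is clopen.
  U = {x82, x83, x84}, X ∖ U = ∅ — both open, so U is clopen.
Only trivial clopens (∅ and X) exist, so (X, τ) is connected.
Compute connected components by grouping points that agree on all clopens:
  component: {x82, x83, x84}


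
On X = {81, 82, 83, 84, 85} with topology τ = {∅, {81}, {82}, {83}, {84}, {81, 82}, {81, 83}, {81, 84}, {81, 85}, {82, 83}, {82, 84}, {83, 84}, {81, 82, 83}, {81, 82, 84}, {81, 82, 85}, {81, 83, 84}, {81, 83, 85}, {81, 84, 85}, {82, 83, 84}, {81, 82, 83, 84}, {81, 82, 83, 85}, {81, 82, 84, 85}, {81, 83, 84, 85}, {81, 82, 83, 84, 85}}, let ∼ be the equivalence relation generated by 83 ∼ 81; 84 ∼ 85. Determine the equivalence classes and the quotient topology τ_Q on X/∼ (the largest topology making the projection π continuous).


X/∼ = {[81=83], [82], [84=85]}; |τ_Q| = 6.

Equivalence classes: [81=83], [82], [84=85].
Quotient map π: X → X/∼ sends 81 ↦ [81=83], 82 ↦ [82], 83 ↦ [81=83], 84 ↦ [84=85], 85 ↦ [84=85].
For each subset V ⊆ X/∼, compute π^{-1}(V) ⊆ X and check whether π^{-1}(V) ∈ τ. V is open in τ_Q iff π^{-1}(V) ∈ τ.
  V = {}: π^{-1}(V) = ∅ ∈ τ ✓.
  V = {[81=83]}: π^{-1}(V) = {81, 83} ∈ τ ✓.
  V = {[82]}: π^{-1}(V) = {82} ∈ τ ✓.
  V = {[81=83], [82]}: π^{-1}(V) = {81, 82, 83} ∈ τ ✓.
  V = {[84=85]}: π^{-1}(V) = {84, 85} ∉ τ ✗.
  V = {[81=83], [84=85]}: π^{-1}(V) = {81, 83, 84, 85} ∈ τ ✓.
  V = {[82], [84=85]}: π^{-1}(V) = {82, 84, 85} ∉ τ ✗.
  V = {[81=83], [82], [84=85]}: π^{-1}(V) = {81, 82, 83, 84, 85} ∈ τ ✓.
Open sets in the quotient: τ_Q = {{}, {[81=83]}, {[82]}, {[81=83], [82]}, {[81=83], [84=85]}, {[81=83], [82], [84=85]}} (6 elements).


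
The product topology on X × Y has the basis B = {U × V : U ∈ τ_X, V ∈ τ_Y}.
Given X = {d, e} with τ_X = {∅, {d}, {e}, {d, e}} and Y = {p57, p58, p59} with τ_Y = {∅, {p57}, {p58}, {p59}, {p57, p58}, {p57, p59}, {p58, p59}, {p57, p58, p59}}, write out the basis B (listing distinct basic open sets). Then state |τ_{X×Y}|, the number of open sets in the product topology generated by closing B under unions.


Basis B = {∅ × ∅, {d} × {p57}, {d} × {p58}, {d} × {p59}, {e} × {p57}, {e} × {p58}, {e} × {p59}, {d} × {p57, p58}, {d} × {p57, p59}, {d, e} × {p57}, {d} × {p58, p59}, {d, e} × {p58}, {d, e} × {p59}, {e} × {p57, p58}, {e} × {p57, p59}, {e} × {p58, p59}, {d} × {p57, p58, p59}, {e} × {p57, p58, p59}, {d, e} × {p57, p58}, {d, e} × {p57, p59}, {d, e} × {p58, p59}, {d, e} × {p57, p58, p59}}; |τ_{X×Y}| = 64.

Enumerate products U × V with U ∈ τ_X, V ∈ τ_Y (deduplicated):
  ∅ × ∅ = {} (∅)
  {d} × {p57} = {(d,p57)}
  {d} × {p58} = {(d,p58)}
  {d} × {p59} = {(d,p59)}
  {e} × {p57} = {(e,p57)}
  {e} × {p58} = {(e,p58)}
  {e} × {p59} = {(e,p59)}
  {d} × {p57, p58} = {(d,p57), (d,p58)}
  {d} × {p57, p59} = {(d,p57), (d,p59)}
  {d, e} × {p57} = {(d,p57), (e,p57)}
  {d} × {p58, p59} = {(d,p58), (d,p59)}
  {d, e} × {p58} = {(d,p58), (e,p58)}
  {d, e} × {p59} = {(d,p59), (e,p59)}
  {e} × {p57, p58} = {(e,p57), (e,p58)}
  {e} × {p57, p59} = {(e,p57), (e,p59)}
  {e} × {p58, p59} = {(e,p58), (e,p59)}
  {d} × {p57, p58, p59} = {(d,p57), (d,p58), (d,p59)}
  {e} × {p57, p58, p59} = {(e,p57), (e,p58), (e,p59)}
  {d, e} × {p57, p58} = {(d,p57), (d,p58), (e,p57), (e,p58)}
  {d, e} × {p57, p59} = {(d,p57), (d,p59), (e,p57), (e,p59)}
  {d, e} × {p58, p59} = {(d,p58), (d,p59), (e,p58), (e,p59)}
  {d, e} × {p57, p58, p59} = {(d,p57), (d,p58), (d,p59), (e,p57), (e,p58), (e,p59)}
These 22 distinct sets form the basis B.
Close under arbitrary unions to get τ_{X×Y}; counting gives |τ_{X×Y}| = 64.


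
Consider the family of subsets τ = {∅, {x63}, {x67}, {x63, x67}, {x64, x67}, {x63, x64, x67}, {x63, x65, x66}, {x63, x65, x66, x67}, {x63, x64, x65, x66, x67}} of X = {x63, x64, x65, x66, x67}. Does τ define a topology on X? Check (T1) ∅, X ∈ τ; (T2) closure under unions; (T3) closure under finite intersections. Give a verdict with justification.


τ IS a topology on X.

Axiom (T1): ∅ ∈ τ? Yes; X ∈ τ? Yes.
Axiom (T2/T3): check pairwise unions and intersections of members of τ.
All pairwise intersections and unions checked — each lies in τ. Therefore τ satisfies (T1), (T2), (T3): it IS a topology on X.


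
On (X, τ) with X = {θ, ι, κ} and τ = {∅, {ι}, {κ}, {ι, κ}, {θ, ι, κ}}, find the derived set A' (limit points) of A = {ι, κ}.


A' = {θ}

For each x ∈ X, list the open sets U ∈ τ with x ∈ U, then check whether U ∩ (A ∖ {x}) ≠ ∅ for every such U.
  x = θ: opens ∋ x are {θ, ι, κ}; each meets A ∖ {θ}, so x IS a limit point.
  x = ι: open {ι} ∋ x has {ι} ∩ (A ∖ {ι}) = ∅, so x is NOT a limit point.
  x = κ: open {κ} ∋ x has {κ} ∩ (A ∖ {κ}) = ∅, so x is NOT a limit point.
Collecting: A' = {θ}.


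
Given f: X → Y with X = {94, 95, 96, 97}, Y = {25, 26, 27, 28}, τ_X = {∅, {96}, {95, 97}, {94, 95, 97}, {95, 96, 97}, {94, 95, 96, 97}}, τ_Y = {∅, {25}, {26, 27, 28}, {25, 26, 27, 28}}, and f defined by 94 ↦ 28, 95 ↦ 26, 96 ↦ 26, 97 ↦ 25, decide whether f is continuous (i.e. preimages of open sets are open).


f is NOT continuous.

Compute f^{-1}(U) for each U ∈ τ_Y:
  U = ∅: f^{-1}(U) = ∅ ∈ τ_X ✓.
  U = {25}: f^{-1}(U) = {97} ∉ τ_X ✗.
  U = {26, 27, 28}: f^{-1}(U) = {94, 95, 96} ∉ τ_X ✗.
  U = {25, 26, 27, 28}: f^{-1}(U) = {94, 95, 96, 97} ∈ τ_X ✓.
Found U = {25} with f^{-1}(U) = {97} not in τ_X. Therefore f is NOT continuous.


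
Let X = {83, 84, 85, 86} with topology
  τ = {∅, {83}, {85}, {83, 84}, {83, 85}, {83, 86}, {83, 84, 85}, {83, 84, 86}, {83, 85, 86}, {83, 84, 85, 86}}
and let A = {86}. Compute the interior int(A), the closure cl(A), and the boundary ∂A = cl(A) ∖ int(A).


int(A) = ∅, cl(A) = {86}, ∂A = {86}.

Closed sets in (X, τ) are complements of opens:
  closed(X, τ) = {∅, {84}, {85}, {86}, {84, 85}, {84, 86}, {85, 86}, {83, 84, 86}, {84, 85, 86}, {83, 84, 85, 86}}.
int(A) = ⋃ {U ∈ τ : U ⊆ A}. Opens contained in A: ∅.
Taking the union of these: int(A) = ∅.
cl(A) = ⋂ {C closed : A ⊆ C}. Closed sets containing A: {86}, {84, 86}, {85, 86}, {83, 84, 86}, {84, 85, 86}, {83, 84, 85, 86}.
Intersecting these: cl(A) = {86}.
∂A = cl(A) ∖ int(A) = {86} ∖ ∅ = {86}.


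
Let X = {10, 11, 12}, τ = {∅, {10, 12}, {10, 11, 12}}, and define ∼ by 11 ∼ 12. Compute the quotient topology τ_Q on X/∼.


X/∼ = {[10], [11=12]}; |τ_Q| = 2.

Equivalence classes: [10], [11=12].
Quotient map π: X → X/∼ sends 10 ↦ [10], 11 ↦ [11=12], 12 ↦ [11=12].
For each subset V ⊆ X/∼, compute π^{-1}(V) ⊆ X and check whether π^{-1}(V) ∈ τ. V is open in τ_Q iff π^{-1}(V) ∈ τ.
  V = {}: π^{-1}(V) = ∅ ∈ τ ✓.
  V = {[10]}: π^{-1}(V) = {10} ∉ τ ✗.
  V = {[11=12]}: π^{-1}(V) = {11, 12} ∉ τ ✗.
  V = {[10], [11=12]}: π^{-1}(V) = {10, 11, 12} ∈ τ ✓.
Open sets in the quotient: τ_Q = {{}, {[10], [11=12]}} (2 elements).


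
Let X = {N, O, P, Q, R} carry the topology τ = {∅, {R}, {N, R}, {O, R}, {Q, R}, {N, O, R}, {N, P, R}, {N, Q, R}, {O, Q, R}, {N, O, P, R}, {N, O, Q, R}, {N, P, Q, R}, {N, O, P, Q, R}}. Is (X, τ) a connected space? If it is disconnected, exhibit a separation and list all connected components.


(X, τ) is connected.

Find clopen sets (U ∈ τ with X ∖ U ∈ τ):
  U = ∅, X ∖ U = {N, O, P, Q, R} — both open, so U is clopen.
  U = {N, O, P, Q, R}, X ∖ U = ∅ — both open, so U is clopen.
Only trivial clopens (∅ and X) exist, so (X, τ) is connected.
Compute connected components by grouping points that agree on all clopens:
  component: {N, O, P, Q, R}


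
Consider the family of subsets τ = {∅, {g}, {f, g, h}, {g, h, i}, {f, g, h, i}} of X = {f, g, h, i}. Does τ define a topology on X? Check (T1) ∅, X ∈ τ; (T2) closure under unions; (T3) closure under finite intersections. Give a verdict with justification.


τ is NOT a topology on X.

Axiom (T1): ∅ ∈ τ? Yes; X ∈ τ? Yes.
Axiom (T2/T3): check pairwise unions and intersections of members of τ.
Counterexample for (T3): {f, g, h} ∩ {g, h, i} = {g, h} ∉ τ. Therefore τ is NOT a topology.


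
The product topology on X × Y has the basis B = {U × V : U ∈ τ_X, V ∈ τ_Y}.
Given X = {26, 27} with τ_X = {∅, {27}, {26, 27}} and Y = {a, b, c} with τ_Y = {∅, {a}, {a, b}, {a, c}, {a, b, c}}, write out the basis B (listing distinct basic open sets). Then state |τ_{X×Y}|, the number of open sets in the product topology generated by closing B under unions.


Basis B = {∅ × ∅, {27} × {a}, {26, 27} × {a}, {27} × {a, b}, {27} × {a, c}, {27} × {a, b, c}, {26, 27} × {a, b}, {26, 27} × {a, c}, {26, 27} × {a, b, c}}; |τ_{X×Y}| = 14.

Enumerate products U × V with U ∈ τ_X, V ∈ τ_Y (deduplicated):
  ∅ × ∅ = {} (∅)
  {27} × {a} = {(27,a)}
  {26, 27} × {a} = {(26,a), (27,a)}
  {27} × {a, b} = {(27,a), (27,b)}
  {27} × {a, c} = {(27,a), (27,c)}
  {27} × {a, b, c} = {(27,a), (27,b), (27,c)}
  {26, 27} × {a, b} = {(26,a), (26,b), (27,a), (27,b)}
  {26, 27} × {a, c} = {(26,a), (26,c), (27,a), (27,c)}
  {26, 27} × {a, b, c} = {(26,a), (26,b), (26,c), (27,a), (27,b), (27,c)}
These 9 distinct sets form the basis B.
Close under arbitrary unions to get τ_{X×Y}; counting gives |τ_{X×Y}| = 14.


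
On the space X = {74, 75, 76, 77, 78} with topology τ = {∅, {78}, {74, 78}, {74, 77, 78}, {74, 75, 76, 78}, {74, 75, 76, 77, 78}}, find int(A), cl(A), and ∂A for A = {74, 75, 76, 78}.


int(A) = {74, 75, 76, 78}, cl(A) = {74, 75, 76, 77, 78}, ∂A = {77}.

Closed sets in (X, τ) are complements of opens:
  closed(X, τ) = {∅, {77}, {75, 76}, {75, 76, 77}, {74, 75, 76, 77}, {74, 75, 76, 77, 78}}.
int(A) = ⋃ {U ∈ τ : U ⊆ A}. Opens contained in A: ∅, {78}, {74, 78}, {74, 75, 76, 78}.
Taking the union of these: int(A) = {74, 75, 76, 78}.
cl(A) = ⋂ {C closed : A ⊆ C}. Closed sets containing A: {74, 75, 76, 77, 78}.
Intersecting these: cl(A) = {74, 75, 76, 77, 78}.
∂A = cl(A) ∖ int(A) = {74, 75, 76, 77, 78} ∖ {74, 75, 76, 78} = {77}.
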